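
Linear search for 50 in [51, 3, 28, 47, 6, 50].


i=0: 51!=50
i=1: 3!=50
i=2: 28!=50
i=3: 47!=50
i=4: 6!=50
i=5: 50==50 found!

Found at 5, 6 comps


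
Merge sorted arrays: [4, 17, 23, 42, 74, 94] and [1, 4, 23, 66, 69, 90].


Take 1 from B
Take 4 from A
Take 4 from B
Take 17 from A
Take 23 from A
Take 23 from B
Take 42 from A
Take 66 from B
Take 69 from B
Take 74 from A
Take 90 from B

Merged: [1, 4, 4, 17, 23, 23, 42, 66, 69, 74, 90, 94]


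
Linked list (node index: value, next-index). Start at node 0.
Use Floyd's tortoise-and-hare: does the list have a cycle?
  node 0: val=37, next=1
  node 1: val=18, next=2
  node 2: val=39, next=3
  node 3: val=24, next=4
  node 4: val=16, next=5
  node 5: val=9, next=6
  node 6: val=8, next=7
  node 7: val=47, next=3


Floyd's tortoise (slow, +1) and hare (fast, +2):
  init: slow=0, fast=0
  step 1: slow=1, fast=2
  step 2: slow=2, fast=4
  step 3: slow=3, fast=6
  step 4: slow=4, fast=3
  step 5: slow=5, fast=5
  slow == fast at node 5: cycle detected

Cycle: yes


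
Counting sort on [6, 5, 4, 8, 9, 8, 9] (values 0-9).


Input: [6, 5, 4, 8, 9, 8, 9]
Counts: [0, 0, 0, 0, 1, 1, 1, 0, 2, 2]

Sorted: [4, 5, 6, 8, 8, 9, 9]


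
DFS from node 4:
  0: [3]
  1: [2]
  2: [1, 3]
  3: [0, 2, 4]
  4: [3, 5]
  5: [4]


Visit 4, push [5, 3]
Visit 3, push [2, 0]
Visit 0, push []
Visit 2, push [1]
Visit 1, push []
Visit 5, push []

DFS order: [4, 3, 0, 2, 1, 5]


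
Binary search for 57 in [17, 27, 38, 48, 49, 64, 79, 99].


Step 1: lo=0, hi=7, mid=3, val=48
Step 2: lo=4, hi=7, mid=5, val=64
Step 3: lo=4, hi=4, mid=4, val=49

Not found


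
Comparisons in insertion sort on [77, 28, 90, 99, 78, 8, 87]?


Algorithm: insertion sort
Input: [77, 28, 90, 99, 78, 8, 87]
Sorted: [8, 28, 77, 78, 87, 90, 99]

14


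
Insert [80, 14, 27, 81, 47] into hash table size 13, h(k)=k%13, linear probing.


Insert 80: h=2 -> slot 2
Insert 14: h=1 -> slot 1
Insert 27: h=1, 2 probes -> slot 3
Insert 81: h=3, 1 probes -> slot 4
Insert 47: h=8 -> slot 8

Table: [None, 14, 80, 27, 81, None, None, None, 47, None, None, None, None]


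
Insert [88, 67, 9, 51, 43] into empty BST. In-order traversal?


Insert 88: root
Insert 67: L from 88
Insert 9: L from 88 -> L from 67
Insert 51: L from 88 -> L from 67 -> R from 9
Insert 43: L from 88 -> L from 67 -> R from 9 -> L from 51

In-order: [9, 43, 51, 67, 88]


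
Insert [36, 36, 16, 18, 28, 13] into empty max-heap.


Insert 36: [36]
Insert 36: [36, 36]
Insert 16: [36, 36, 16]
Insert 18: [36, 36, 16, 18]
Insert 28: [36, 36, 16, 18, 28]
Insert 13: [36, 36, 16, 18, 28, 13]

Final heap: [36, 36, 16, 18, 28, 13]


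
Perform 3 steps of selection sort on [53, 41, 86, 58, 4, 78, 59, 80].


Initial: [53, 41, 86, 58, 4, 78, 59, 80]
Step 1: min=4 at 4
  Swap: [4, 41, 86, 58, 53, 78, 59, 80]
Step 2: min=41 at 1
  Swap: [4, 41, 86, 58, 53, 78, 59, 80]
Step 3: min=53 at 4
  Swap: [4, 41, 53, 58, 86, 78, 59, 80]

After 3 steps: [4, 41, 53, 58, 86, 78, 59, 80]


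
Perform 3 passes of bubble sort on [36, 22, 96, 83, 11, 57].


Initial: [36, 22, 96, 83, 11, 57]
Pass 1: [22, 36, 83, 11, 57, 96] (4 swaps)
Pass 2: [22, 36, 11, 57, 83, 96] (2 swaps)
Pass 3: [22, 11, 36, 57, 83, 96] (1 swaps)

After 3 passes: [22, 11, 36, 57, 83, 96]


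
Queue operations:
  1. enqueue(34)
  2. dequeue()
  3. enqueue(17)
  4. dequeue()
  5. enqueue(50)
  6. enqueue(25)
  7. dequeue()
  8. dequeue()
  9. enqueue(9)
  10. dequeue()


enqueue(34) -> [34]
dequeue()->34, []
enqueue(17) -> [17]
dequeue()->17, []
enqueue(50) -> [50]
enqueue(25) -> [50, 25]
dequeue()->50, [25]
dequeue()->25, []
enqueue(9) -> [9]
dequeue()->9, []

Final queue: []


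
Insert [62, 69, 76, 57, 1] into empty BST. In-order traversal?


Insert 62: root
Insert 69: R from 62
Insert 76: R from 62 -> R from 69
Insert 57: L from 62
Insert 1: L from 62 -> L from 57

In-order: [1, 57, 62, 69, 76]


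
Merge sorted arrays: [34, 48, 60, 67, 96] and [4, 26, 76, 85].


Take 4 from B
Take 26 from B
Take 34 from A
Take 48 from A
Take 60 from A
Take 67 from A
Take 76 from B
Take 85 from B

Merged: [4, 26, 34, 48, 60, 67, 76, 85, 96]


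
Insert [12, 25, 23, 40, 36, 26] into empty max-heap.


Insert 12: [12]
Insert 25: [25, 12]
Insert 23: [25, 12, 23]
Insert 40: [40, 25, 23, 12]
Insert 36: [40, 36, 23, 12, 25]
Insert 26: [40, 36, 26, 12, 25, 23]

Final heap: [40, 36, 26, 12, 25, 23]


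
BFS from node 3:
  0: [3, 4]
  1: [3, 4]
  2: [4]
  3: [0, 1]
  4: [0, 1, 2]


Visit 3, enqueue [0, 1]
Visit 0, enqueue [4]
Visit 1, enqueue []
Visit 4, enqueue [2]
Visit 2, enqueue []

BFS order: [3, 0, 1, 4, 2]


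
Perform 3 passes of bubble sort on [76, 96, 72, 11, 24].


Initial: [76, 96, 72, 11, 24]
Pass 1: [76, 72, 11, 24, 96] (3 swaps)
Pass 2: [72, 11, 24, 76, 96] (3 swaps)
Pass 3: [11, 24, 72, 76, 96] (2 swaps)

After 3 passes: [11, 24, 72, 76, 96]


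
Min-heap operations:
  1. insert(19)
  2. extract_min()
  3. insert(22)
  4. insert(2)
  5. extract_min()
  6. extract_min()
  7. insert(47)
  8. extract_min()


insert(19) -> [19]
extract_min()->19, []
insert(22) -> [22]
insert(2) -> [2, 22]
extract_min()->2, [22]
extract_min()->22, []
insert(47) -> [47]
extract_min()->47, []

Final heap: []


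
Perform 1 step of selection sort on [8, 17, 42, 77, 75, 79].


Initial: [8, 17, 42, 77, 75, 79]
Step 1: min=8 at 0
  Swap: [8, 17, 42, 77, 75, 79]

After 1 step: [8, 17, 42, 77, 75, 79]


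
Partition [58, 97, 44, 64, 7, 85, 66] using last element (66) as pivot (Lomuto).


Pivot: 66
  58 <= 66: advance i (no swap)
  44 <= 66: swap -> [58, 44, 97, 64, 7, 85, 66]
  64 <= 66: swap -> [58, 44, 64, 97, 7, 85, 66]
  7 <= 66: swap -> [58, 44, 64, 7, 97, 85, 66]
Place pivot at 4: [58, 44, 64, 7, 66, 85, 97]

Partitioned: [58, 44, 64, 7, 66, 85, 97]


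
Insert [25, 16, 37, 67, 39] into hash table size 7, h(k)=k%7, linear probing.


Insert 25: h=4 -> slot 4
Insert 16: h=2 -> slot 2
Insert 37: h=2, 1 probes -> slot 3
Insert 67: h=4, 1 probes -> slot 5
Insert 39: h=4, 2 probes -> slot 6

Table: [None, None, 16, 37, 25, 67, 39]


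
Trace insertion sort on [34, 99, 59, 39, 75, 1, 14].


Initial: [34, 99, 59, 39, 75, 1, 14]
Insert 99: [34, 99, 59, 39, 75, 1, 14]
Insert 59: [34, 59, 99, 39, 75, 1, 14]
Insert 39: [34, 39, 59, 99, 75, 1, 14]
Insert 75: [34, 39, 59, 75, 99, 1, 14]
Insert 1: [1, 34, 39, 59, 75, 99, 14]
Insert 14: [1, 14, 34, 39, 59, 75, 99]

Sorted: [1, 14, 34, 39, 59, 75, 99]


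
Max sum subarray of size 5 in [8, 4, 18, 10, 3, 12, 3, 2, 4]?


[0:5]: 43
[1:6]: 47
[2:7]: 46
[3:8]: 30
[4:9]: 24

Max: 47 at [1:6]


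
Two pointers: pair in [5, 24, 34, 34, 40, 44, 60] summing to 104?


lo=0(5)+hi=6(60)=65
lo=1(24)+hi=6(60)=84
lo=2(34)+hi=6(60)=94
lo=3(34)+hi=6(60)=94
lo=4(40)+hi=6(60)=100
lo=5(44)+hi=6(60)=104

Yes: 44+60=104


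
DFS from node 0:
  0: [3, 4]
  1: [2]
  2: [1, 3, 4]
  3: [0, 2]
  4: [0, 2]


Visit 0, push [4, 3]
Visit 3, push [2]
Visit 2, push [4, 1]
Visit 1, push []
Visit 4, push []

DFS order: [0, 3, 2, 1, 4]


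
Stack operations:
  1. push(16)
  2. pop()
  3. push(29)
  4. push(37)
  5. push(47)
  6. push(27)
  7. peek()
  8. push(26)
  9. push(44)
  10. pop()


push(16) -> [16]
pop()->16, []
push(29) -> [29]
push(37) -> [29, 37]
push(47) -> [29, 37, 47]
push(27) -> [29, 37, 47, 27]
peek()->27
push(26) -> [29, 37, 47, 27, 26]
push(44) -> [29, 37, 47, 27, 26, 44]
pop()->44, [29, 37, 47, 27, 26]

Final stack: [29, 37, 47, 27, 26]


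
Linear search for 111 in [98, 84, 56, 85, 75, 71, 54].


i=0: 98!=111
i=1: 84!=111
i=2: 56!=111
i=3: 85!=111
i=4: 75!=111
i=5: 71!=111
i=6: 54!=111

Not found, 7 comps


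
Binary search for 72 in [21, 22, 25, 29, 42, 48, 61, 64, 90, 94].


Step 1: lo=0, hi=9, mid=4, val=42
Step 2: lo=5, hi=9, mid=7, val=64
Step 3: lo=8, hi=9, mid=8, val=90

Not found


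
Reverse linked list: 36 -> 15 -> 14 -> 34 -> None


Step 1: curr=36, set curr.next=prev(None) | reversed so far: 36
Step 2: curr=15, set curr.next=prev(36) | reversed so far: 15 -> 36
Step 3: curr=14, set curr.next=prev(15) | reversed so far: 14 -> 15 -> 36
Step 4: curr=34, set curr.next=prev(14) | reversed so far: 34 -> 14 -> 15 -> 36

34 -> 14 -> 15 -> 36 -> None


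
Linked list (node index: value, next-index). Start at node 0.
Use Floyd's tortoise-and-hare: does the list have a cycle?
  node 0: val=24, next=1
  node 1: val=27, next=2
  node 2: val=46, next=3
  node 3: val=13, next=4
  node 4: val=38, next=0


Floyd's tortoise (slow, +1) and hare (fast, +2):
  init: slow=0, fast=0
  step 1: slow=1, fast=2
  step 2: slow=2, fast=4
  step 3: slow=3, fast=1
  step 4: slow=4, fast=3
  step 5: slow=0, fast=0
  slow == fast at node 0: cycle detected

Cycle: yes


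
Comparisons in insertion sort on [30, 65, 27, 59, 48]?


Algorithm: insertion sort
Input: [30, 65, 27, 59, 48]
Sorted: [27, 30, 48, 59, 65]

8


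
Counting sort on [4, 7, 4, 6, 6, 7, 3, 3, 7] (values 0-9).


Input: [4, 7, 4, 6, 6, 7, 3, 3, 7]
Counts: [0, 0, 0, 2, 2, 0, 2, 3, 0, 0]

Sorted: [3, 3, 4, 4, 6, 6, 7, 7, 7]


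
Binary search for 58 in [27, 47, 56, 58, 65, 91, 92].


Step 1: lo=0, hi=6, mid=3, val=58

Found at index 3


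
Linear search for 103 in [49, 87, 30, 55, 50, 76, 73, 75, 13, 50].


i=0: 49!=103
i=1: 87!=103
i=2: 30!=103
i=3: 55!=103
i=4: 50!=103
i=5: 76!=103
i=6: 73!=103
i=7: 75!=103
i=8: 13!=103
i=9: 50!=103

Not found, 10 comps


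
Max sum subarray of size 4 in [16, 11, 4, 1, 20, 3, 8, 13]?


[0:4]: 32
[1:5]: 36
[2:6]: 28
[3:7]: 32
[4:8]: 44

Max: 44 at [4:8]


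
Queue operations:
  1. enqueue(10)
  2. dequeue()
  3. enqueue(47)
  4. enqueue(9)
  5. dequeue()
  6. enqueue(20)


enqueue(10) -> [10]
dequeue()->10, []
enqueue(47) -> [47]
enqueue(9) -> [47, 9]
dequeue()->47, [9]
enqueue(20) -> [9, 20]

Final queue: [9, 20]


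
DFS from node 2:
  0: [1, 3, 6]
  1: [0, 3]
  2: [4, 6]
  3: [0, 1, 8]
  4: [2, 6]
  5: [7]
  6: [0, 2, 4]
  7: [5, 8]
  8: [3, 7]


Visit 2, push [6, 4]
Visit 4, push [6]
Visit 6, push [0]
Visit 0, push [3, 1]
Visit 1, push [3]
Visit 3, push [8]
Visit 8, push [7]
Visit 7, push [5]
Visit 5, push []

DFS order: [2, 4, 6, 0, 1, 3, 8, 7, 5]


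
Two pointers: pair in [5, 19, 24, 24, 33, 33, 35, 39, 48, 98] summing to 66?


lo=0(5)+hi=9(98)=103
lo=0(5)+hi=8(48)=53
lo=1(19)+hi=8(48)=67
lo=1(19)+hi=7(39)=58
lo=2(24)+hi=7(39)=63
lo=3(24)+hi=7(39)=63
lo=4(33)+hi=7(39)=72
lo=4(33)+hi=6(35)=68
lo=4(33)+hi=5(33)=66

Yes: 33+33=66


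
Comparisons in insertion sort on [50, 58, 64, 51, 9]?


Algorithm: insertion sort
Input: [50, 58, 64, 51, 9]
Sorted: [9, 50, 51, 58, 64]

9


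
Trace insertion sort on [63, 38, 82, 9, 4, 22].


Initial: [63, 38, 82, 9, 4, 22]
Insert 38: [38, 63, 82, 9, 4, 22]
Insert 82: [38, 63, 82, 9, 4, 22]
Insert 9: [9, 38, 63, 82, 4, 22]
Insert 4: [4, 9, 38, 63, 82, 22]
Insert 22: [4, 9, 22, 38, 63, 82]

Sorted: [4, 9, 22, 38, 63, 82]


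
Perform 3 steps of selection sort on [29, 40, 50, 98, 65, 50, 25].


Initial: [29, 40, 50, 98, 65, 50, 25]
Step 1: min=25 at 6
  Swap: [25, 40, 50, 98, 65, 50, 29]
Step 2: min=29 at 6
  Swap: [25, 29, 50, 98, 65, 50, 40]
Step 3: min=40 at 6
  Swap: [25, 29, 40, 98, 65, 50, 50]

After 3 steps: [25, 29, 40, 98, 65, 50, 50]


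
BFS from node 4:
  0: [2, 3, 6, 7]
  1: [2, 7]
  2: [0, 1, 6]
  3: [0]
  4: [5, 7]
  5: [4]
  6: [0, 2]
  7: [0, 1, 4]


Visit 4, enqueue [5, 7]
Visit 5, enqueue []
Visit 7, enqueue [0, 1]
Visit 0, enqueue [2, 3, 6]
Visit 1, enqueue []
Visit 2, enqueue []
Visit 3, enqueue []
Visit 6, enqueue []

BFS order: [4, 5, 7, 0, 1, 2, 3, 6]


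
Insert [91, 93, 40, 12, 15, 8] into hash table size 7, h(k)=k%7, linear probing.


Insert 91: h=0 -> slot 0
Insert 93: h=2 -> slot 2
Insert 40: h=5 -> slot 5
Insert 12: h=5, 1 probes -> slot 6
Insert 15: h=1 -> slot 1
Insert 8: h=1, 2 probes -> slot 3

Table: [91, 15, 93, 8, None, 40, 12]


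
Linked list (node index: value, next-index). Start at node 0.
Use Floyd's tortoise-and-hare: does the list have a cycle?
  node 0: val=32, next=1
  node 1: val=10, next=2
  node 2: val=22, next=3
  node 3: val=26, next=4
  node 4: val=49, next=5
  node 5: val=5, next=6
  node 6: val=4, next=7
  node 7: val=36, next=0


Floyd's tortoise (slow, +1) and hare (fast, +2):
  init: slow=0, fast=0
  step 1: slow=1, fast=2
  step 2: slow=2, fast=4
  step 3: slow=3, fast=6
  step 4: slow=4, fast=0
  step 5: slow=5, fast=2
  step 6: slow=6, fast=4
  step 7: slow=7, fast=6
  step 8: slow=0, fast=0
  slow == fast at node 0: cycle detected

Cycle: yes


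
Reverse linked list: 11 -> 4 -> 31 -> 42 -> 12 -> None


Step 1: curr=11, set curr.next=prev(None) | reversed so far: 11
Step 2: curr=4, set curr.next=prev(11) | reversed so far: 4 -> 11
Step 3: curr=31, set curr.next=prev(4) | reversed so far: 31 -> 4 -> 11
Step 4: curr=42, set curr.next=prev(31) | reversed so far: 42 -> 31 -> 4 -> 11
Step 5: curr=12, set curr.next=prev(42) | reversed so far: 12 -> 42 -> 31 -> 4 -> 11

12 -> 42 -> 31 -> 4 -> 11 -> None


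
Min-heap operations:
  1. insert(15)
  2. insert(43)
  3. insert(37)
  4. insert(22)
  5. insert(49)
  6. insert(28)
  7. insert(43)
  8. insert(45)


insert(15) -> [15]
insert(43) -> [15, 43]
insert(37) -> [15, 43, 37]
insert(22) -> [15, 22, 37, 43]
insert(49) -> [15, 22, 37, 43, 49]
insert(28) -> [15, 22, 28, 43, 49, 37]
insert(43) -> [15, 22, 28, 43, 49, 37, 43]
insert(45) -> [15, 22, 28, 43, 49, 37, 43, 45]

Final heap: [15, 22, 28, 43, 49, 37, 43, 45]


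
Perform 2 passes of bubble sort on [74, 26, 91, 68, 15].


Initial: [74, 26, 91, 68, 15]
Pass 1: [26, 74, 68, 15, 91] (3 swaps)
Pass 2: [26, 68, 15, 74, 91] (2 swaps)

After 2 passes: [26, 68, 15, 74, 91]


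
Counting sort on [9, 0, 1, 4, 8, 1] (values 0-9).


Input: [9, 0, 1, 4, 8, 1]
Counts: [1, 2, 0, 0, 1, 0, 0, 0, 1, 1]

Sorted: [0, 1, 1, 4, 8, 9]


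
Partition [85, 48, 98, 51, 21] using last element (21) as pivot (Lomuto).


Pivot: 21
Place pivot at 0: [21, 48, 98, 51, 85]

Partitioned: [21, 48, 98, 51, 85]


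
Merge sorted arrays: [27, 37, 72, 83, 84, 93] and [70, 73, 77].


Take 27 from A
Take 37 from A
Take 70 from B
Take 72 from A
Take 73 from B
Take 77 from B

Merged: [27, 37, 70, 72, 73, 77, 83, 84, 93]


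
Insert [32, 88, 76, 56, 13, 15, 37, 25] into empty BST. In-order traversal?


Insert 32: root
Insert 88: R from 32
Insert 76: R from 32 -> L from 88
Insert 56: R from 32 -> L from 88 -> L from 76
Insert 13: L from 32
Insert 15: L from 32 -> R from 13
Insert 37: R from 32 -> L from 88 -> L from 76 -> L from 56
Insert 25: L from 32 -> R from 13 -> R from 15

In-order: [13, 15, 25, 32, 37, 56, 76, 88]


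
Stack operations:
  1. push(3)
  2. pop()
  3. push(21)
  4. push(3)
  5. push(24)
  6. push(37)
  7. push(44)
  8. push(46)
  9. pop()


push(3) -> [3]
pop()->3, []
push(21) -> [21]
push(3) -> [21, 3]
push(24) -> [21, 3, 24]
push(37) -> [21, 3, 24, 37]
push(44) -> [21, 3, 24, 37, 44]
push(46) -> [21, 3, 24, 37, 44, 46]
pop()->46, [21, 3, 24, 37, 44]

Final stack: [21, 3, 24, 37, 44]


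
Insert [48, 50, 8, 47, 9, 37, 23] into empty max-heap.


Insert 48: [48]
Insert 50: [50, 48]
Insert 8: [50, 48, 8]
Insert 47: [50, 48, 8, 47]
Insert 9: [50, 48, 8, 47, 9]
Insert 37: [50, 48, 37, 47, 9, 8]
Insert 23: [50, 48, 37, 47, 9, 8, 23]

Final heap: [50, 48, 37, 47, 9, 8, 23]


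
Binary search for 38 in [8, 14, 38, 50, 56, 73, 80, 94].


Step 1: lo=0, hi=7, mid=3, val=50
Step 2: lo=0, hi=2, mid=1, val=14
Step 3: lo=2, hi=2, mid=2, val=38

Found at index 2


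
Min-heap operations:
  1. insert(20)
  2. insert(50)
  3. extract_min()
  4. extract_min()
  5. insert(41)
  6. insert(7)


insert(20) -> [20]
insert(50) -> [20, 50]
extract_min()->20, [50]
extract_min()->50, []
insert(41) -> [41]
insert(7) -> [7, 41]

Final heap: [7, 41]


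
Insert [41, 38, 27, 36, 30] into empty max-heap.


Insert 41: [41]
Insert 38: [41, 38]
Insert 27: [41, 38, 27]
Insert 36: [41, 38, 27, 36]
Insert 30: [41, 38, 27, 36, 30]

Final heap: [41, 38, 27, 36, 30]


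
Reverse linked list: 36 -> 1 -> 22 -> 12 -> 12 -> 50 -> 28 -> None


Step 1: curr=36, set curr.next=prev(None) | reversed so far: 36
Step 2: curr=1, set curr.next=prev(36) | reversed so far: 1 -> 36
Step 3: curr=22, set curr.next=prev(1) | reversed so far: 22 -> 1 -> 36
Step 4: curr=12, set curr.next=prev(22) | reversed so far: 12 -> 22 -> 1 -> 36
Step 5: curr=12, set curr.next=prev(12) | reversed so far: 12 -> 12 -> 22 -> 1 -> 36
Step 6: curr=50, set curr.next=prev(12) | reversed so far: 50 -> 12 -> 12 -> 22 -> 1 -> 36
Step 7: curr=28, set curr.next=prev(50) | reversed so far: 28 -> 50 -> 12 -> 12 -> 22 -> 1 -> 36

28 -> 50 -> 12 -> 12 -> 22 -> 1 -> 36 -> None


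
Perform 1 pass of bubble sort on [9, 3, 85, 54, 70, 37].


Initial: [9, 3, 85, 54, 70, 37]
Pass 1: [3, 9, 54, 70, 37, 85] (4 swaps)

After 1 pass: [3, 9, 54, 70, 37, 85]


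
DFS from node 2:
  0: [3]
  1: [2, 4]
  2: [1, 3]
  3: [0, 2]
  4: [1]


Visit 2, push [3, 1]
Visit 1, push [4]
Visit 4, push []
Visit 3, push [0]
Visit 0, push []

DFS order: [2, 1, 4, 3, 0]


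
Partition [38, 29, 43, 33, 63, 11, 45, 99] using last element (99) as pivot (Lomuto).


Pivot: 99
  38 <= 99: advance i (no swap)
  29 <= 99: advance i (no swap)
  43 <= 99: advance i (no swap)
  33 <= 99: advance i (no swap)
  63 <= 99: advance i (no swap)
  11 <= 99: advance i (no swap)
  45 <= 99: advance i (no swap)
Place pivot at 7: [38, 29, 43, 33, 63, 11, 45, 99]

Partitioned: [38, 29, 43, 33, 63, 11, 45, 99]


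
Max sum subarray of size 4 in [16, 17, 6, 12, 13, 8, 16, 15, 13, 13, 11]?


[0:4]: 51
[1:5]: 48
[2:6]: 39
[3:7]: 49
[4:8]: 52
[5:9]: 52
[6:10]: 57
[7:11]: 52

Max: 57 at [6:10]


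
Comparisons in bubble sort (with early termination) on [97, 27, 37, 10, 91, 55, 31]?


Algorithm: bubble sort (with early termination)
Input: [97, 27, 37, 10, 91, 55, 31]
Sorted: [10, 27, 31, 37, 55, 91, 97]

20


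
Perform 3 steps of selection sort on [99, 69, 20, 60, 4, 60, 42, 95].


Initial: [99, 69, 20, 60, 4, 60, 42, 95]
Step 1: min=4 at 4
  Swap: [4, 69, 20, 60, 99, 60, 42, 95]
Step 2: min=20 at 2
  Swap: [4, 20, 69, 60, 99, 60, 42, 95]
Step 3: min=42 at 6
  Swap: [4, 20, 42, 60, 99, 60, 69, 95]

After 3 steps: [4, 20, 42, 60, 99, 60, 69, 95]


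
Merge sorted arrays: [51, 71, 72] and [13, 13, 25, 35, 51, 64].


Take 13 from B
Take 13 from B
Take 25 from B
Take 35 from B
Take 51 from A
Take 51 from B
Take 64 from B

Merged: [13, 13, 25, 35, 51, 51, 64, 71, 72]


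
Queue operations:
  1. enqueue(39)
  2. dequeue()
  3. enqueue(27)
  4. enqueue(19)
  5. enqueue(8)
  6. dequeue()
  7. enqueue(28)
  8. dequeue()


enqueue(39) -> [39]
dequeue()->39, []
enqueue(27) -> [27]
enqueue(19) -> [27, 19]
enqueue(8) -> [27, 19, 8]
dequeue()->27, [19, 8]
enqueue(28) -> [19, 8, 28]
dequeue()->19, [8, 28]

Final queue: [8, 28]


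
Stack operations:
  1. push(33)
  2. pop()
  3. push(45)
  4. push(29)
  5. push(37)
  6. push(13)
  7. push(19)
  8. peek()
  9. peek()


push(33) -> [33]
pop()->33, []
push(45) -> [45]
push(29) -> [45, 29]
push(37) -> [45, 29, 37]
push(13) -> [45, 29, 37, 13]
push(19) -> [45, 29, 37, 13, 19]
peek()->19
peek()->19

Final stack: [45, 29, 37, 13, 19]


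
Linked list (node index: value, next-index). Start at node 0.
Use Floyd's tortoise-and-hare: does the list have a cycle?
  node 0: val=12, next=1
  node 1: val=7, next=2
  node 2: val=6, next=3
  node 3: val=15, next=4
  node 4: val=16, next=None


Floyd's tortoise (slow, +1) and hare (fast, +2):
  init: slow=0, fast=0
  step 1: slow=1, fast=2
  step 2: slow=2, fast=4
  step 3: fast -> None, no cycle

Cycle: no


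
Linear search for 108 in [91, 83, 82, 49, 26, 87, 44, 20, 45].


i=0: 91!=108
i=1: 83!=108
i=2: 82!=108
i=3: 49!=108
i=4: 26!=108
i=5: 87!=108
i=6: 44!=108
i=7: 20!=108
i=8: 45!=108

Not found, 9 comps


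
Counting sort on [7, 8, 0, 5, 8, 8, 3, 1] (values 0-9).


Input: [7, 8, 0, 5, 8, 8, 3, 1]
Counts: [1, 1, 0, 1, 0, 1, 0, 1, 3, 0]

Sorted: [0, 1, 3, 5, 7, 8, 8, 8]


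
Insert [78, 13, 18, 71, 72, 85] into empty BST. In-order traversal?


Insert 78: root
Insert 13: L from 78
Insert 18: L from 78 -> R from 13
Insert 71: L from 78 -> R from 13 -> R from 18
Insert 72: L from 78 -> R from 13 -> R from 18 -> R from 71
Insert 85: R from 78

In-order: [13, 18, 71, 72, 78, 85]


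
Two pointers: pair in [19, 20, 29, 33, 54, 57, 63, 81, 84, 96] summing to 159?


lo=0(19)+hi=9(96)=115
lo=1(20)+hi=9(96)=116
lo=2(29)+hi=9(96)=125
lo=3(33)+hi=9(96)=129
lo=4(54)+hi=9(96)=150
lo=5(57)+hi=9(96)=153
lo=6(63)+hi=9(96)=159

Yes: 63+96=159


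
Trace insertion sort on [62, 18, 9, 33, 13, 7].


Initial: [62, 18, 9, 33, 13, 7]
Insert 18: [18, 62, 9, 33, 13, 7]
Insert 9: [9, 18, 62, 33, 13, 7]
Insert 33: [9, 18, 33, 62, 13, 7]
Insert 13: [9, 13, 18, 33, 62, 7]
Insert 7: [7, 9, 13, 18, 33, 62]

Sorted: [7, 9, 13, 18, 33, 62]


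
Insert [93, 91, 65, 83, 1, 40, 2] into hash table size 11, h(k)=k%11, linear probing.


Insert 93: h=5 -> slot 5
Insert 91: h=3 -> slot 3
Insert 65: h=10 -> slot 10
Insert 83: h=6 -> slot 6
Insert 1: h=1 -> slot 1
Insert 40: h=7 -> slot 7
Insert 2: h=2 -> slot 2

Table: [None, 1, 2, 91, None, 93, 83, 40, None, None, 65]


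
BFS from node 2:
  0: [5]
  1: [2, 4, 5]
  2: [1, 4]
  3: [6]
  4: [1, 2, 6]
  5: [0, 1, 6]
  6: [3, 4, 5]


Visit 2, enqueue [1, 4]
Visit 1, enqueue [5]
Visit 4, enqueue [6]
Visit 5, enqueue [0]
Visit 6, enqueue [3]
Visit 0, enqueue []
Visit 3, enqueue []

BFS order: [2, 1, 4, 5, 6, 0, 3]


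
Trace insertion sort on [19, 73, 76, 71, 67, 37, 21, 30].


Initial: [19, 73, 76, 71, 67, 37, 21, 30]
Insert 73: [19, 73, 76, 71, 67, 37, 21, 30]
Insert 76: [19, 73, 76, 71, 67, 37, 21, 30]
Insert 71: [19, 71, 73, 76, 67, 37, 21, 30]
Insert 67: [19, 67, 71, 73, 76, 37, 21, 30]
Insert 37: [19, 37, 67, 71, 73, 76, 21, 30]
Insert 21: [19, 21, 37, 67, 71, 73, 76, 30]
Insert 30: [19, 21, 30, 37, 67, 71, 73, 76]

Sorted: [19, 21, 30, 37, 67, 71, 73, 76]


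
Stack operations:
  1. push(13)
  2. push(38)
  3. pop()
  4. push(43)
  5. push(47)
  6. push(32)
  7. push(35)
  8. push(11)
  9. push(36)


push(13) -> [13]
push(38) -> [13, 38]
pop()->38, [13]
push(43) -> [13, 43]
push(47) -> [13, 43, 47]
push(32) -> [13, 43, 47, 32]
push(35) -> [13, 43, 47, 32, 35]
push(11) -> [13, 43, 47, 32, 35, 11]
push(36) -> [13, 43, 47, 32, 35, 11, 36]

Final stack: [13, 43, 47, 32, 35, 11, 36]


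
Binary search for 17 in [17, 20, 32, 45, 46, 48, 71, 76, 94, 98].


Step 1: lo=0, hi=9, mid=4, val=46
Step 2: lo=0, hi=3, mid=1, val=20
Step 3: lo=0, hi=0, mid=0, val=17

Found at index 0


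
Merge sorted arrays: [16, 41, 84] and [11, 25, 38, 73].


Take 11 from B
Take 16 from A
Take 25 from B
Take 38 from B
Take 41 from A
Take 73 from B

Merged: [11, 16, 25, 38, 41, 73, 84]


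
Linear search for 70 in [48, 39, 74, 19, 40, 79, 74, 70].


i=0: 48!=70
i=1: 39!=70
i=2: 74!=70
i=3: 19!=70
i=4: 40!=70
i=5: 79!=70
i=6: 74!=70
i=7: 70==70 found!

Found at 7, 8 comps


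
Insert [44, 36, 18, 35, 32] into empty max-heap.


Insert 44: [44]
Insert 36: [44, 36]
Insert 18: [44, 36, 18]
Insert 35: [44, 36, 18, 35]
Insert 32: [44, 36, 18, 35, 32]

Final heap: [44, 36, 18, 35, 32]


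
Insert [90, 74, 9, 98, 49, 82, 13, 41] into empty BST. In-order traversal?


Insert 90: root
Insert 74: L from 90
Insert 9: L from 90 -> L from 74
Insert 98: R from 90
Insert 49: L from 90 -> L from 74 -> R from 9
Insert 82: L from 90 -> R from 74
Insert 13: L from 90 -> L from 74 -> R from 9 -> L from 49
Insert 41: L from 90 -> L from 74 -> R from 9 -> L from 49 -> R from 13

In-order: [9, 13, 41, 49, 74, 82, 90, 98]


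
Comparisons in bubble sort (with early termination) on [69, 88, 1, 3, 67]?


Algorithm: bubble sort (with early termination)
Input: [69, 88, 1, 3, 67]
Sorted: [1, 3, 67, 69, 88]

9


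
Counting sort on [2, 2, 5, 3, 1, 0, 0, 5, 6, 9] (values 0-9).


Input: [2, 2, 5, 3, 1, 0, 0, 5, 6, 9]
Counts: [2, 1, 2, 1, 0, 2, 1, 0, 0, 1]

Sorted: [0, 0, 1, 2, 2, 3, 5, 5, 6, 9]


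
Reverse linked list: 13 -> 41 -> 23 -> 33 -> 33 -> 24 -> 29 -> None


Step 1: curr=13, set curr.next=prev(None) | reversed so far: 13
Step 2: curr=41, set curr.next=prev(13) | reversed so far: 41 -> 13
Step 3: curr=23, set curr.next=prev(41) | reversed so far: 23 -> 41 -> 13
Step 4: curr=33, set curr.next=prev(23) | reversed so far: 33 -> 23 -> 41 -> 13
Step 5: curr=33, set curr.next=prev(33) | reversed so far: 33 -> 33 -> 23 -> 41 -> 13
Step 6: curr=24, set curr.next=prev(33) | reversed so far: 24 -> 33 -> 33 -> 23 -> 41 -> 13
Step 7: curr=29, set curr.next=prev(24) | reversed so far: 29 -> 24 -> 33 -> 33 -> 23 -> 41 -> 13

29 -> 24 -> 33 -> 33 -> 23 -> 41 -> 13 -> None


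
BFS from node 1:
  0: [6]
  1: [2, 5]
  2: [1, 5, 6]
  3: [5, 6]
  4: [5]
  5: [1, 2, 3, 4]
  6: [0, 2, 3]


Visit 1, enqueue [2, 5]
Visit 2, enqueue [6]
Visit 5, enqueue [3, 4]
Visit 6, enqueue [0]
Visit 3, enqueue []
Visit 4, enqueue []
Visit 0, enqueue []

BFS order: [1, 2, 5, 6, 3, 4, 0]


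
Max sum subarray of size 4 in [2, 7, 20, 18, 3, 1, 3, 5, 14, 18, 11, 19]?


[0:4]: 47
[1:5]: 48
[2:6]: 42
[3:7]: 25
[4:8]: 12
[5:9]: 23
[6:10]: 40
[7:11]: 48
[8:12]: 62

Max: 62 at [8:12]


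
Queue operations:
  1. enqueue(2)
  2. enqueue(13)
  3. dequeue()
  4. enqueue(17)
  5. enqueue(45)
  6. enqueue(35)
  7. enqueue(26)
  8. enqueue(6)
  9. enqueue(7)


enqueue(2) -> [2]
enqueue(13) -> [2, 13]
dequeue()->2, [13]
enqueue(17) -> [13, 17]
enqueue(45) -> [13, 17, 45]
enqueue(35) -> [13, 17, 45, 35]
enqueue(26) -> [13, 17, 45, 35, 26]
enqueue(6) -> [13, 17, 45, 35, 26, 6]
enqueue(7) -> [13, 17, 45, 35, 26, 6, 7]

Final queue: [13, 17, 45, 35, 26, 6, 7]


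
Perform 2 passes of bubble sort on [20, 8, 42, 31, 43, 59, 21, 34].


Initial: [20, 8, 42, 31, 43, 59, 21, 34]
Pass 1: [8, 20, 31, 42, 43, 21, 34, 59] (4 swaps)
Pass 2: [8, 20, 31, 42, 21, 34, 43, 59] (2 swaps)

After 2 passes: [8, 20, 31, 42, 21, 34, 43, 59]


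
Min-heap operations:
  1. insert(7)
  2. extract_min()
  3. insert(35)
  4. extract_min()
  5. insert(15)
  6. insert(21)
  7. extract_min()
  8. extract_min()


insert(7) -> [7]
extract_min()->7, []
insert(35) -> [35]
extract_min()->35, []
insert(15) -> [15]
insert(21) -> [15, 21]
extract_min()->15, [21]
extract_min()->21, []

Final heap: []


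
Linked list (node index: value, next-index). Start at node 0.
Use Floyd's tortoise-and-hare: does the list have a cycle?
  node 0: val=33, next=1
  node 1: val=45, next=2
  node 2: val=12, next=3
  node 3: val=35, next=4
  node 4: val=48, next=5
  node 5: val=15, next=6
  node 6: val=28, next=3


Floyd's tortoise (slow, +1) and hare (fast, +2):
  init: slow=0, fast=0
  step 1: slow=1, fast=2
  step 2: slow=2, fast=4
  step 3: slow=3, fast=6
  step 4: slow=4, fast=4
  slow == fast at node 4: cycle detected

Cycle: yes


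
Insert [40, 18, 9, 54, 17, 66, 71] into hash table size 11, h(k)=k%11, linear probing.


Insert 40: h=7 -> slot 7
Insert 18: h=7, 1 probes -> slot 8
Insert 9: h=9 -> slot 9
Insert 54: h=10 -> slot 10
Insert 17: h=6 -> slot 6
Insert 66: h=0 -> slot 0
Insert 71: h=5 -> slot 5

Table: [66, None, None, None, None, 71, 17, 40, 18, 9, 54]


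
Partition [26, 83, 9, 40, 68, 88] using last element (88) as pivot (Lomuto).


Pivot: 88
  26 <= 88: advance i (no swap)
  83 <= 88: advance i (no swap)
  9 <= 88: advance i (no swap)
  40 <= 88: advance i (no swap)
  68 <= 88: advance i (no swap)
Place pivot at 5: [26, 83, 9, 40, 68, 88]

Partitioned: [26, 83, 9, 40, 68, 88]


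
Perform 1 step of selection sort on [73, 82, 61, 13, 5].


Initial: [73, 82, 61, 13, 5]
Step 1: min=5 at 4
  Swap: [5, 82, 61, 13, 73]

After 1 step: [5, 82, 61, 13, 73]


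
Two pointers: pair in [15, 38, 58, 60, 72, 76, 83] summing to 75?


lo=0(15)+hi=6(83)=98
lo=0(15)+hi=5(76)=91
lo=0(15)+hi=4(72)=87
lo=0(15)+hi=3(60)=75

Yes: 15+60=75


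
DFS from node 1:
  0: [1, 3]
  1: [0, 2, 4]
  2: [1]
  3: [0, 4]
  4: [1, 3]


Visit 1, push [4, 2, 0]
Visit 0, push [3]
Visit 3, push [4]
Visit 4, push []
Visit 2, push []

DFS order: [1, 0, 3, 4, 2]


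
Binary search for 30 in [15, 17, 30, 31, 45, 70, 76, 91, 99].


Step 1: lo=0, hi=8, mid=4, val=45
Step 2: lo=0, hi=3, mid=1, val=17
Step 3: lo=2, hi=3, mid=2, val=30

Found at index 2


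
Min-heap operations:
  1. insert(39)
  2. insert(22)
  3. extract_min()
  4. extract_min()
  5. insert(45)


insert(39) -> [39]
insert(22) -> [22, 39]
extract_min()->22, [39]
extract_min()->39, []
insert(45) -> [45]

Final heap: [45]


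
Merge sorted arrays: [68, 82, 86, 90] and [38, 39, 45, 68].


Take 38 from B
Take 39 from B
Take 45 from B
Take 68 from A
Take 68 from B

Merged: [38, 39, 45, 68, 68, 82, 86, 90]


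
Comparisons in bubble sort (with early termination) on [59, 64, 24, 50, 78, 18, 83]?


Algorithm: bubble sort (with early termination)
Input: [59, 64, 24, 50, 78, 18, 83]
Sorted: [18, 24, 50, 59, 64, 78, 83]

21


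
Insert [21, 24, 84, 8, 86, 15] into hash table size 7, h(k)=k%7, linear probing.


Insert 21: h=0 -> slot 0
Insert 24: h=3 -> slot 3
Insert 84: h=0, 1 probes -> slot 1
Insert 8: h=1, 1 probes -> slot 2
Insert 86: h=2, 2 probes -> slot 4
Insert 15: h=1, 4 probes -> slot 5

Table: [21, 84, 8, 24, 86, 15, None]


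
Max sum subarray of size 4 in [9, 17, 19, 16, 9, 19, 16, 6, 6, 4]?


[0:4]: 61
[1:5]: 61
[2:6]: 63
[3:7]: 60
[4:8]: 50
[5:9]: 47
[6:10]: 32

Max: 63 at [2:6]


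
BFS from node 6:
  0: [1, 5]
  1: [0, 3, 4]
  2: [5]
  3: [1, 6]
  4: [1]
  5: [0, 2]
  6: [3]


Visit 6, enqueue [3]
Visit 3, enqueue [1]
Visit 1, enqueue [0, 4]
Visit 0, enqueue [5]
Visit 4, enqueue []
Visit 5, enqueue [2]
Visit 2, enqueue []

BFS order: [6, 3, 1, 0, 4, 5, 2]


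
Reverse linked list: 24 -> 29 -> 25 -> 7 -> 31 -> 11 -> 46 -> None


Step 1: curr=24, set curr.next=prev(None) | reversed so far: 24
Step 2: curr=29, set curr.next=prev(24) | reversed so far: 29 -> 24
Step 3: curr=25, set curr.next=prev(29) | reversed so far: 25 -> 29 -> 24
Step 4: curr=7, set curr.next=prev(25) | reversed so far: 7 -> 25 -> 29 -> 24
Step 5: curr=31, set curr.next=prev(7) | reversed so far: 31 -> 7 -> 25 -> 29 -> 24
Step 6: curr=11, set curr.next=prev(31) | reversed so far: 11 -> 31 -> 7 -> 25 -> 29 -> 24
Step 7: curr=46, set curr.next=prev(11) | reversed so far: 46 -> 11 -> 31 -> 7 -> 25 -> 29 -> 24

46 -> 11 -> 31 -> 7 -> 25 -> 29 -> 24 -> None


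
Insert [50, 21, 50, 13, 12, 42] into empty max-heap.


Insert 50: [50]
Insert 21: [50, 21]
Insert 50: [50, 21, 50]
Insert 13: [50, 21, 50, 13]
Insert 12: [50, 21, 50, 13, 12]
Insert 42: [50, 21, 50, 13, 12, 42]

Final heap: [50, 21, 50, 13, 12, 42]


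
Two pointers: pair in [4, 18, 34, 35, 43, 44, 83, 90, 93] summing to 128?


lo=0(4)+hi=8(93)=97
lo=1(18)+hi=8(93)=111
lo=2(34)+hi=8(93)=127
lo=3(35)+hi=8(93)=128

Yes: 35+93=128


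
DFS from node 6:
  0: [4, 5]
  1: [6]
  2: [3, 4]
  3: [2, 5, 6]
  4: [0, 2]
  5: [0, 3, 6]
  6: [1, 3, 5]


Visit 6, push [5, 3, 1]
Visit 1, push []
Visit 3, push [5, 2]
Visit 2, push [4]
Visit 4, push [0]
Visit 0, push [5]
Visit 5, push []

DFS order: [6, 1, 3, 2, 4, 0, 5]


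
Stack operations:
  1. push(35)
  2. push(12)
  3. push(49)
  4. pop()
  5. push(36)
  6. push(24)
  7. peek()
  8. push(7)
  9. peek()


push(35) -> [35]
push(12) -> [35, 12]
push(49) -> [35, 12, 49]
pop()->49, [35, 12]
push(36) -> [35, 12, 36]
push(24) -> [35, 12, 36, 24]
peek()->24
push(7) -> [35, 12, 36, 24, 7]
peek()->7

Final stack: [35, 12, 36, 24, 7]


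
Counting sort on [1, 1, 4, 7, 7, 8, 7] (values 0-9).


Input: [1, 1, 4, 7, 7, 8, 7]
Counts: [0, 2, 0, 0, 1, 0, 0, 3, 1, 0]

Sorted: [1, 1, 4, 7, 7, 7, 8]


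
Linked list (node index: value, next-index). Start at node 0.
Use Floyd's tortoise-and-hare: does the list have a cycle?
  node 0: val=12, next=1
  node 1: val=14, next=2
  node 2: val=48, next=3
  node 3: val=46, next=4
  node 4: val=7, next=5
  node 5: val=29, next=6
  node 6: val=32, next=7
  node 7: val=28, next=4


Floyd's tortoise (slow, +1) and hare (fast, +2):
  init: slow=0, fast=0
  step 1: slow=1, fast=2
  step 2: slow=2, fast=4
  step 3: slow=3, fast=6
  step 4: slow=4, fast=4
  slow == fast at node 4: cycle detected

Cycle: yes


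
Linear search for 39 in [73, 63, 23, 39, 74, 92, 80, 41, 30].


i=0: 73!=39
i=1: 63!=39
i=2: 23!=39
i=3: 39==39 found!

Found at 3, 4 comps


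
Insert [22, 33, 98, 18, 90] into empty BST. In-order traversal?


Insert 22: root
Insert 33: R from 22
Insert 98: R from 22 -> R from 33
Insert 18: L from 22
Insert 90: R from 22 -> R from 33 -> L from 98

In-order: [18, 22, 33, 90, 98]


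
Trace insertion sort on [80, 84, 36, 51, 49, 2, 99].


Initial: [80, 84, 36, 51, 49, 2, 99]
Insert 84: [80, 84, 36, 51, 49, 2, 99]
Insert 36: [36, 80, 84, 51, 49, 2, 99]
Insert 51: [36, 51, 80, 84, 49, 2, 99]
Insert 49: [36, 49, 51, 80, 84, 2, 99]
Insert 2: [2, 36, 49, 51, 80, 84, 99]
Insert 99: [2, 36, 49, 51, 80, 84, 99]

Sorted: [2, 36, 49, 51, 80, 84, 99]


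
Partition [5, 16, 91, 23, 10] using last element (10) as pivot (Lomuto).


Pivot: 10
  5 <= 10: advance i (no swap)
Place pivot at 1: [5, 10, 91, 23, 16]

Partitioned: [5, 10, 91, 23, 16]


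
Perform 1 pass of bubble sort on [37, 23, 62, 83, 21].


Initial: [37, 23, 62, 83, 21]
Pass 1: [23, 37, 62, 21, 83] (2 swaps)

After 1 pass: [23, 37, 62, 21, 83]


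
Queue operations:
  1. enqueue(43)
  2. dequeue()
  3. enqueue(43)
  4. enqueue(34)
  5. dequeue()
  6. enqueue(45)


enqueue(43) -> [43]
dequeue()->43, []
enqueue(43) -> [43]
enqueue(34) -> [43, 34]
dequeue()->43, [34]
enqueue(45) -> [34, 45]

Final queue: [34, 45]


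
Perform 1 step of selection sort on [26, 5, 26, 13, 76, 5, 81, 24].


Initial: [26, 5, 26, 13, 76, 5, 81, 24]
Step 1: min=5 at 1
  Swap: [5, 26, 26, 13, 76, 5, 81, 24]

After 1 step: [5, 26, 26, 13, 76, 5, 81, 24]


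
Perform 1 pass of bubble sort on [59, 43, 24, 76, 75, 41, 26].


Initial: [59, 43, 24, 76, 75, 41, 26]
Pass 1: [43, 24, 59, 75, 41, 26, 76] (5 swaps)

After 1 pass: [43, 24, 59, 75, 41, 26, 76]


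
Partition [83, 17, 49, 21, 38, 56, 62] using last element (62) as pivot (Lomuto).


Pivot: 62
  17 <= 62: swap -> [17, 83, 49, 21, 38, 56, 62]
  49 <= 62: swap -> [17, 49, 83, 21, 38, 56, 62]
  21 <= 62: swap -> [17, 49, 21, 83, 38, 56, 62]
  38 <= 62: swap -> [17, 49, 21, 38, 83, 56, 62]
  56 <= 62: swap -> [17, 49, 21, 38, 56, 83, 62]
Place pivot at 5: [17, 49, 21, 38, 56, 62, 83]

Partitioned: [17, 49, 21, 38, 56, 62, 83]


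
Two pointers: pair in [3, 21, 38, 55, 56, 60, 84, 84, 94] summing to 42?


lo=0(3)+hi=8(94)=97
lo=0(3)+hi=7(84)=87
lo=0(3)+hi=6(84)=87
lo=0(3)+hi=5(60)=63
lo=0(3)+hi=4(56)=59
lo=0(3)+hi=3(55)=58
lo=0(3)+hi=2(38)=41
lo=1(21)+hi=2(38)=59

No pair found


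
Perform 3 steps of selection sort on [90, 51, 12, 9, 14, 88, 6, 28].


Initial: [90, 51, 12, 9, 14, 88, 6, 28]
Step 1: min=6 at 6
  Swap: [6, 51, 12, 9, 14, 88, 90, 28]
Step 2: min=9 at 3
  Swap: [6, 9, 12, 51, 14, 88, 90, 28]
Step 3: min=12 at 2
  Swap: [6, 9, 12, 51, 14, 88, 90, 28]

After 3 steps: [6, 9, 12, 51, 14, 88, 90, 28]


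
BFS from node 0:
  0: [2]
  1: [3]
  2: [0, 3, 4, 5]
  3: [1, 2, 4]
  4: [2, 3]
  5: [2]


Visit 0, enqueue [2]
Visit 2, enqueue [3, 4, 5]
Visit 3, enqueue [1]
Visit 4, enqueue []
Visit 5, enqueue []
Visit 1, enqueue []

BFS order: [0, 2, 3, 4, 5, 1]


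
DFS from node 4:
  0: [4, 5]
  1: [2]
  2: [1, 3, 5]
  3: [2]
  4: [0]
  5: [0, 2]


Visit 4, push [0]
Visit 0, push [5]
Visit 5, push [2]
Visit 2, push [3, 1]
Visit 1, push []
Visit 3, push []

DFS order: [4, 0, 5, 2, 1, 3]


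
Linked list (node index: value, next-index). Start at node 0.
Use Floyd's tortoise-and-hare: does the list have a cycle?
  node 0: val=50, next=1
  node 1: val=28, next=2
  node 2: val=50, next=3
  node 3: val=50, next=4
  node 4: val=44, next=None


Floyd's tortoise (slow, +1) and hare (fast, +2):
  init: slow=0, fast=0
  step 1: slow=1, fast=2
  step 2: slow=2, fast=4
  step 3: fast -> None, no cycle

Cycle: no


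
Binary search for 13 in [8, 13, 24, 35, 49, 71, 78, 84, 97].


Step 1: lo=0, hi=8, mid=4, val=49
Step 2: lo=0, hi=3, mid=1, val=13

Found at index 1


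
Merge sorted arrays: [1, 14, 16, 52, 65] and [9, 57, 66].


Take 1 from A
Take 9 from B
Take 14 from A
Take 16 from A
Take 52 from A
Take 57 from B
Take 65 from A

Merged: [1, 9, 14, 16, 52, 57, 65, 66]


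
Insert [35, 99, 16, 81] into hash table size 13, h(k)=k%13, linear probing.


Insert 35: h=9 -> slot 9
Insert 99: h=8 -> slot 8
Insert 16: h=3 -> slot 3
Insert 81: h=3, 1 probes -> slot 4

Table: [None, None, None, 16, 81, None, None, None, 99, 35, None, None, None]


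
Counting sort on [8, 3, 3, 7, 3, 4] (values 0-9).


Input: [8, 3, 3, 7, 3, 4]
Counts: [0, 0, 0, 3, 1, 0, 0, 1, 1, 0]

Sorted: [3, 3, 3, 4, 7, 8]


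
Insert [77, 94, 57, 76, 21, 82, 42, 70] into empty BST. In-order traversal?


Insert 77: root
Insert 94: R from 77
Insert 57: L from 77
Insert 76: L from 77 -> R from 57
Insert 21: L from 77 -> L from 57
Insert 82: R from 77 -> L from 94
Insert 42: L from 77 -> L from 57 -> R from 21
Insert 70: L from 77 -> R from 57 -> L from 76

In-order: [21, 42, 57, 70, 76, 77, 82, 94]


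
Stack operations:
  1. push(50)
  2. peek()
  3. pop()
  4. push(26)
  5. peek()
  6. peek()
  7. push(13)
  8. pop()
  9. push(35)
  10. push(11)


push(50) -> [50]
peek()->50
pop()->50, []
push(26) -> [26]
peek()->26
peek()->26
push(13) -> [26, 13]
pop()->13, [26]
push(35) -> [26, 35]
push(11) -> [26, 35, 11]

Final stack: [26, 35, 11]


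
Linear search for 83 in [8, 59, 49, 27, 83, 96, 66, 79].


i=0: 8!=83
i=1: 59!=83
i=2: 49!=83
i=3: 27!=83
i=4: 83==83 found!

Found at 4, 5 comps


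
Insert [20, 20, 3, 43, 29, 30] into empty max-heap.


Insert 20: [20]
Insert 20: [20, 20]
Insert 3: [20, 20, 3]
Insert 43: [43, 20, 3, 20]
Insert 29: [43, 29, 3, 20, 20]
Insert 30: [43, 29, 30, 20, 20, 3]

Final heap: [43, 29, 30, 20, 20, 3]


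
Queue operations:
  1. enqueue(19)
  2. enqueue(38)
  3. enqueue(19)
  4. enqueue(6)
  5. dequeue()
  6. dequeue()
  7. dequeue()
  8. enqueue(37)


enqueue(19) -> [19]
enqueue(38) -> [19, 38]
enqueue(19) -> [19, 38, 19]
enqueue(6) -> [19, 38, 19, 6]
dequeue()->19, [38, 19, 6]
dequeue()->38, [19, 6]
dequeue()->19, [6]
enqueue(37) -> [6, 37]

Final queue: [6, 37]


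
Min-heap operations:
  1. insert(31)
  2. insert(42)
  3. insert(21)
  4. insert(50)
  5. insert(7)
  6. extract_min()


insert(31) -> [31]
insert(42) -> [31, 42]
insert(21) -> [21, 42, 31]
insert(50) -> [21, 42, 31, 50]
insert(7) -> [7, 21, 31, 50, 42]
extract_min()->7, [21, 42, 31, 50]

Final heap: [21, 42, 31, 50]


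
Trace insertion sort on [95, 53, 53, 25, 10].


Initial: [95, 53, 53, 25, 10]
Insert 53: [53, 95, 53, 25, 10]
Insert 53: [53, 53, 95, 25, 10]
Insert 25: [25, 53, 53, 95, 10]
Insert 10: [10, 25, 53, 53, 95]

Sorted: [10, 25, 53, 53, 95]


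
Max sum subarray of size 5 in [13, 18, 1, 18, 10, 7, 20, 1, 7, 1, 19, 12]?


[0:5]: 60
[1:6]: 54
[2:7]: 56
[3:8]: 56
[4:9]: 45
[5:10]: 36
[6:11]: 48
[7:12]: 40

Max: 60 at [0:5]


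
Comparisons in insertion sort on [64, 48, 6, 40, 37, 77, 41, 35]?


Algorithm: insertion sort
Input: [64, 48, 6, 40, 37, 77, 41, 35]
Sorted: [6, 35, 37, 40, 41, 48, 64, 77]

22


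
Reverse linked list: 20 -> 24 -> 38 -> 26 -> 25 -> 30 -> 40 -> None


Step 1: curr=20, set curr.next=prev(None) | reversed so far: 20
Step 2: curr=24, set curr.next=prev(20) | reversed so far: 24 -> 20
Step 3: curr=38, set curr.next=prev(24) | reversed so far: 38 -> 24 -> 20
Step 4: curr=26, set curr.next=prev(38) | reversed so far: 26 -> 38 -> 24 -> 20
Step 5: curr=25, set curr.next=prev(26) | reversed so far: 25 -> 26 -> 38 -> 24 -> 20
Step 6: curr=30, set curr.next=prev(25) | reversed so far: 30 -> 25 -> 26 -> 38 -> 24 -> 20
Step 7: curr=40, set curr.next=prev(30) | reversed so far: 40 -> 30 -> 25 -> 26 -> 38 -> 24 -> 20

40 -> 30 -> 25 -> 26 -> 38 -> 24 -> 20 -> None
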